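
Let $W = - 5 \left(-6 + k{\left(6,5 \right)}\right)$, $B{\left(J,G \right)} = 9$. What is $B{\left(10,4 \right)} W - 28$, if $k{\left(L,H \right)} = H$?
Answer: $17$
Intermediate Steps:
$W = 5$ ($W = - 5 \left(-6 + 5\right) = \left(-5\right) \left(-1\right) = 5$)
$B{\left(10,4 \right)} W - 28 = 9 \cdot 5 - 28 = 45 - 28 = 17$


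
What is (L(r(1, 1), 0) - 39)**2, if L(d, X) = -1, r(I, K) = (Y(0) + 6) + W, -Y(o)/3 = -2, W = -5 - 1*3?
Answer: 1600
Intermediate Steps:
W = -8 (W = -5 - 3 = -8)
Y(o) = 6 (Y(o) = -3*(-2) = 6)
r(I, K) = 4 (r(I, K) = (6 + 6) - 8 = 12 - 8 = 4)
(L(r(1, 1), 0) - 39)**2 = (-1 - 39)**2 = (-40)**2 = 1600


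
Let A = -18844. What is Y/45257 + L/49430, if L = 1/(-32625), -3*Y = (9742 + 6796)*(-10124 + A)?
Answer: 257526173880134743/72983870763750 ≈ 3528.5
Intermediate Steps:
Y = 159690928 (Y = -(9742 + 6796)*(-10124 - 18844)/3 = -16538*(-28968)/3 = -1/3*(-479072784) = 159690928)
L = -1/32625 ≈ -3.0651e-5
Y/45257 + L/49430 = 159690928/45257 - 1/32625/49430 = 159690928*(1/45257) - 1/32625*1/49430 = 159690928/45257 - 1/1612653750 = 257526173880134743/72983870763750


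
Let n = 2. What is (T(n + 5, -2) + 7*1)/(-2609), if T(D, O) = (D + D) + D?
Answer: -28/2609 ≈ -0.010732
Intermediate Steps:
T(D, O) = 3*D (T(D, O) = 2*D + D = 3*D)
(T(n + 5, -2) + 7*1)/(-2609) = (3*(2 + 5) + 7*1)/(-2609) = (3*7 + 7)*(-1/2609) = (21 + 7)*(-1/2609) = 28*(-1/2609) = -28/2609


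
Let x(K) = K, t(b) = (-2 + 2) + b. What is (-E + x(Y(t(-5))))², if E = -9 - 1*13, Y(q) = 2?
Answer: 576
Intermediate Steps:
t(b) = b (t(b) = 0 + b = b)
E = -22 (E = -9 - 13 = -22)
(-E + x(Y(t(-5))))² = (-1*(-22) + 2)² = (22 + 2)² = 24² = 576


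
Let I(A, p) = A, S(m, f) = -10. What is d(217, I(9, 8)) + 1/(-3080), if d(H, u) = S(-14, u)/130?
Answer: -3093/40040 ≈ -0.077248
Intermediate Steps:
d(H, u) = -1/13 (d(H, u) = -10/130 = -10*1/130 = -1/13)
d(217, I(9, 8)) + 1/(-3080) = -1/13 + 1/(-3080) = -1/13 - 1/3080 = -3093/40040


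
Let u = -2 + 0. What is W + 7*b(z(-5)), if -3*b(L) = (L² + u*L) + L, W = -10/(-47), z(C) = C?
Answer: -3280/47 ≈ -69.787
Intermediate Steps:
u = -2
W = 10/47 (W = -10*(-1/47) = 10/47 ≈ 0.21277)
b(L) = -L²/3 + L/3 (b(L) = -((L² - 2*L) + L)/3 = -(L² - L)/3 = -L²/3 + L/3)
W + 7*b(z(-5)) = 10/47 + 7*((⅓)*(-5)*(1 - 1*(-5))) = 10/47 + 7*((⅓)*(-5)*(1 + 5)) = 10/47 + 7*((⅓)*(-5)*6) = 10/47 + 7*(-10) = 10/47 - 70 = -3280/47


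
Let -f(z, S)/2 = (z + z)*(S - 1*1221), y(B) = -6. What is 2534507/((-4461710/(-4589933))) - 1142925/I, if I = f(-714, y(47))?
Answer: 970629241561517891/372267235560 ≈ 2.6073e+6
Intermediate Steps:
f(z, S) = -4*z*(-1221 + S) (f(z, S) = -2*(z + z)*(S - 1*1221) = -2*2*z*(S - 1221) = -2*2*z*(-1221 + S) = -4*z*(-1221 + S))
I = -3504312 (I = 4*(-714)*(1221 - 1*(-6)) = 4*(-714)*(1221 + 6) = 4*(-714)*1227 = -3504312)
2534507/((-4461710/(-4589933))) - 1142925/I = 2534507/((-4461710/(-4589933))) - 1142925/(-3504312) = 2534507/((-4461710*(-1/4589933))) - 1142925*(-1/3504312) = 2534507/(4461710/4589933) + 54425/166872 = 2534507*(4589933/4461710) + 54425/166872 = 11633217318031/4461710 + 54425/166872 = 970629241561517891/372267235560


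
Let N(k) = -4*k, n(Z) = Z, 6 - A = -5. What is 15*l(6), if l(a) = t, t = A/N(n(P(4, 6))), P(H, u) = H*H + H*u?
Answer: -33/32 ≈ -1.0313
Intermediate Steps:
P(H, u) = H² + H*u
A = 11 (A = 6 - 1*(-5) = 6 + 5 = 11)
t = -11/160 (t = 11/((-16*(4 + 6))) = 11/((-16*10)) = 11/((-4*40)) = 11/(-160) = 11*(-1/160) = -11/160 ≈ -0.068750)
l(a) = -11/160
15*l(6) = 15*(-11/160) = -33/32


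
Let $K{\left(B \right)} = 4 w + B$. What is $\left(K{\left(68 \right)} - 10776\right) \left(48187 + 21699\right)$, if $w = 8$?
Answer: $-746102936$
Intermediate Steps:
$K{\left(B \right)} = 32 + B$ ($K{\left(B \right)} = 4 \cdot 8 + B = 32 + B$)
$\left(K{\left(68 \right)} - 10776\right) \left(48187 + 21699\right) = \left(\left(32 + 68\right) - 10776\right) \left(48187 + 21699\right) = \left(100 - 10776\right) 69886 = \left(-10676\right) 69886 = -746102936$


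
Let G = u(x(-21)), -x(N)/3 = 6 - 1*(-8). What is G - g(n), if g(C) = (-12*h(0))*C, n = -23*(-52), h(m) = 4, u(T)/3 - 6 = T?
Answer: 57300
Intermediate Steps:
x(N) = -42 (x(N) = -3*(6 - 1*(-8)) = -3*(6 + 8) = -3*14 = -42)
u(T) = 18 + 3*T
G = -108 (G = 18 + 3*(-42) = 18 - 126 = -108)
n = 1196
g(C) = -48*C (g(C) = (-12*4)*C = -48*C)
G - g(n) = -108 - (-48)*1196 = -108 - 1*(-57408) = -108 + 57408 = 57300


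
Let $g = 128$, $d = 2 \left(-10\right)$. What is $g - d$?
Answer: $148$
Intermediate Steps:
$d = -20$
$g - d = 128 - -20 = 128 + 20 = 148$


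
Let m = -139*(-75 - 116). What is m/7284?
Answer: 26549/7284 ≈ 3.6448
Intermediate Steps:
m = 26549 (m = -139*(-191) = 26549)
m/7284 = 26549/7284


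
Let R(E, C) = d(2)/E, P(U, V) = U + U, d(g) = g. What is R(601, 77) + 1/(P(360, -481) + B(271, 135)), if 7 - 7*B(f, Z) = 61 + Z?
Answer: 1987/416493 ≈ 0.0047708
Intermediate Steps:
P(U, V) = 2*U
B(f, Z) = -54/7 - Z/7 (B(f, Z) = 1 - (61 + Z)/7 = 1 + (-61/7 - Z/7) = -54/7 - Z/7)
R(E, C) = 2/E
R(601, 77) + 1/(P(360, -481) + B(271, 135)) = 2/601 + 1/(2*360 + (-54/7 - ⅐*135)) = 2*(1/601) + 1/(720 + (-54/7 - 135/7)) = 2/601 + 1/(720 - 27) = 2/601 + 1/693 = 1987/416493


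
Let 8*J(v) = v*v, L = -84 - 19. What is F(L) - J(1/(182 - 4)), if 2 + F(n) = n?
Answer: -26614561/253472 ≈ -105.00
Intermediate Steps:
L = -103
J(v) = v²/8 (J(v) = (v*v)/8 = v²/8)
F(n) = -2 + n
F(L) - J(1/(182 - 4)) = (-2 - 103) - (1/(182 - 4))²/8 = -105 - (1/178)²/8 = -105 - 1/(8*31684) = -105 - 1*1/253472 = -105 - 1/253472 = -26614561/253472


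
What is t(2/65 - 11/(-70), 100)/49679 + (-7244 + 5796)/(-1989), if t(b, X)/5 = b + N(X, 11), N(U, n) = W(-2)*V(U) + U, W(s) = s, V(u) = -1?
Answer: 1021320311/1383361434 ≈ 0.73829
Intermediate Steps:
N(U, n) = 2 + U (N(U, n) = -2*(-1) + U = 2 + U)
t(b, X) = 10 + 5*X + 5*b (t(b, X) = 5*(b + (2 + X)) = 5*(2 + X + b) = 10 + 5*X + 5*b)
t(2/65 - 11/(-70), 100)/49679 + (-7244 + 5796)/(-1989) = (10 + 5*100 + 5*(2/65 - 11/(-70)))/49679 + (-7244 + 5796)/(-1989) = (10 + 500 + 5*(2*(1/65) - 11*(-1/70)))*(1/49679) - 1448*(-1/1989) = (10 + 500 + 5*(2/65 + 11/70))*(1/49679) + 1448/1989 = (10 + 500 + 5*(171/910))*(1/49679) + 1448/1989 = (10 + 500 + 171/182)*(1/49679) + 1448/1989 = (92991/182)*(1/49679) + 1448/1989 = 92991/9041578 + 1448/1989 = 1021320311/1383361434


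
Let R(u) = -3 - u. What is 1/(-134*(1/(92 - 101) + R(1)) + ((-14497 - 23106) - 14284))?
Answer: -9/462025 ≈ -1.9479e-5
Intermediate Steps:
1/(-134*(1/(92 - 101) + R(1)) + ((-14497 - 23106) - 14284)) = 1/(-134*(1/(92 - 101) + (-3 - 1*1)) + ((-14497 - 23106) - 14284)) = 1/(-134*(1/(-9) + (-3 - 1)) + (-37603 - 14284)) = 1/(-134*(-⅑ - 4) - 51887) = 1/(-134*(-37/9) - 51887) = 1/(4958/9 - 51887) = 1/(-462025/9) = -9/462025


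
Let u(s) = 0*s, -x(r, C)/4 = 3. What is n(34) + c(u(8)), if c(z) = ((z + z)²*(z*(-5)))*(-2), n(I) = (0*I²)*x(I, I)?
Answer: 0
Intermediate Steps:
x(r, C) = -12 (x(r, C) = -4*3 = -12)
u(s) = 0
n(I) = 0 (n(I) = (0*I²)*(-12) = 0*(-12) = 0)
c(z) = 40*z³ (c(z) = ((2*z)²*(-5*z))*(-2) = ((4*z²)*(-5*z))*(-2) = -20*z³*(-2) = 40*z³)
n(34) + c(u(8)) = 0 + 40*0³ = 0 + 40*0 = 0 + 0 = 0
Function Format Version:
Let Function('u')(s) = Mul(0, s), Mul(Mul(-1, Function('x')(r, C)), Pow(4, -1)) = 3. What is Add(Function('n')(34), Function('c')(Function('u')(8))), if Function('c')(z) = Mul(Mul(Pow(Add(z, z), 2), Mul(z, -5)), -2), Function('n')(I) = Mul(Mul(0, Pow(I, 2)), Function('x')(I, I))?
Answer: 0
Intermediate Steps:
Function('x')(r, C) = -12 (Function('x')(r, C) = Mul(-4, 3) = -12)
Function('u')(s) = 0
Function('n')(I) = 0 (Function('n')(I) = Mul(Mul(0, Pow(I, 2)), -12) = Mul(0, -12) = 0)
Function('c')(z) = Mul(40, Pow(z, 3)) (Function('c')(z) = Mul(Mul(Pow(Mul(2, z), 2), Mul(-5, z)), -2) = Mul(Mul(Mul(4, Pow(z, 2)), Mul(-5, z)), -2) = Mul(Mul(-20, Pow(z, 3)), -2) = Mul(40, Pow(z, 3)))
Add(Function('n')(34), Function('c')(Function('u')(8))) = Add(0, Mul(40, Pow(0, 3))) = Add(0, Mul(40, 0)) = Add(0, 0) = 0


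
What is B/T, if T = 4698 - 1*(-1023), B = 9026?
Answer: 9026/5721 ≈ 1.5777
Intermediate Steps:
T = 5721 (T = 4698 + 1023 = 5721)
B/T = 9026/5721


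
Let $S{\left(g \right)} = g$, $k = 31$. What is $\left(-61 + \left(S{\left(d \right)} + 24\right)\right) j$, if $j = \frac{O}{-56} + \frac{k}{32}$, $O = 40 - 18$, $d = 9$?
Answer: $- \frac{129}{8} \approx -16.125$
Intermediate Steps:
$O = 22$
$j = \frac{129}{224}$ ($j = \frac{22}{-56} + \frac{31}{32} = 22 \left(- \frac{1}{56}\right) + 31 \cdot \frac{1}{32} = - \frac{11}{28} + \frac{31}{32} = \frac{129}{224} \approx 0.57589$)
$\left(-61 + \left(S{\left(d \right)} + 24\right)\right) j = \left(-61 + \left(9 + 24\right)\right) \frac{129}{224} = \left(-61 + 33\right) \frac{129}{224} = \left(-28\right) \frac{129}{224} = - \frac{129}{8}$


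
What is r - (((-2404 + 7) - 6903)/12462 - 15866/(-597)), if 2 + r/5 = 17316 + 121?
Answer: 3485879653/39999 ≈ 87149.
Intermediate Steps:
r = 87175 (r = -10 + 5*(17316 + 121) = -10 + 5*17437 = -10 + 87185 = 87175)
r - (((-2404 + 7) - 6903)/12462 - 15866/(-597)) = 87175 - (((-2404 + 7) - 6903)/12462 - 15866/(-597)) = 87175 - ((-2397 - 6903)*(1/12462) - 15866*(-1/597)) = 87175 - (-9300*1/12462 + 15866/597) = 87175 - (-50/67 + 15866/597) = 87175 - 1*1033172/39999 = 87175 - 1033172/39999 = 3485879653/39999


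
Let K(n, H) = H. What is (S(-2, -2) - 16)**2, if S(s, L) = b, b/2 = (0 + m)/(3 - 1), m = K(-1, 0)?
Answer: 256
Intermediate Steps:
m = 0
b = 0 (b = 2*((0 + 0)/(3 - 1)) = 2*(0/2) = 2*(0*(1/2)) = 2*0 = 0)
S(s, L) = 0
(S(-2, -2) - 16)**2 = (0 - 16)**2 = (-16)**2 = 256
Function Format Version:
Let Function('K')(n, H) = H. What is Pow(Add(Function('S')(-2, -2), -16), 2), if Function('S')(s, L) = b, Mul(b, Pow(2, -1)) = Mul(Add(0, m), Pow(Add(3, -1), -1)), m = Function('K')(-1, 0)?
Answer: 256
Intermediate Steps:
m = 0
b = 0 (b = Mul(2, Mul(Add(0, 0), Pow(Add(3, -1), -1))) = Mul(2, Mul(0, Pow(2, -1))) = Mul(2, Mul(0, Rational(1, 2))) = Mul(2, 0) = 0)
Function('S')(s, L) = 0
Pow(Add(Function('S')(-2, -2), -16), 2) = Pow(Add(0, -16), 2) = Pow(-16, 2) = 256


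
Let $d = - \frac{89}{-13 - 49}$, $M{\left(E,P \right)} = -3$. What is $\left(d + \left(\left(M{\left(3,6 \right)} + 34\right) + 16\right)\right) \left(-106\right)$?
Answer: $- \frac{159159}{31} \approx -5134.2$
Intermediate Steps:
$d = \frac{89}{62}$ ($d = - \frac{89}{-62} = \left(-89\right) \left(- \frac{1}{62}\right) = \frac{89}{62} \approx 1.4355$)
$\left(d + \left(\left(M{\left(3,6 \right)} + 34\right) + 16\right)\right) \left(-106\right) = \left(\frac{89}{62} + \left(\left(-3 + 34\right) + 16\right)\right) \left(-106\right) = \left(\frac{89}{62} + \left(31 + 16\right)\right) \left(-106\right) = \left(\frac{89}{62} + 47\right) \left(-106\right) = \frac{3003}{62} \left(-106\right) = - \frac{159159}{31}$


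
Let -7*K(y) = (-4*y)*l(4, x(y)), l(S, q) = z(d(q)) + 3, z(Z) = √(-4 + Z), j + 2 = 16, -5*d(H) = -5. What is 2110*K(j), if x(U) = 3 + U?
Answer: 50640 + 16880*I*√3 ≈ 50640.0 + 29237.0*I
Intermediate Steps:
d(H) = 1 (d(H) = -⅕*(-5) = 1)
j = 14 (j = -2 + 16 = 14)
l(S, q) = 3 + I*√3 (l(S, q) = √(-4 + 1) + 3 = √(-3) + 3 = I*√3 + 3 = 3 + I*√3)
K(y) = 4*y*(3 + I*√3)/7 (K(y) = -(-4*y)*(3 + I*√3)/7 = -(-4)*y*(3 + I*√3)/7 = 4*y*(3 + I*√3)/7)
2110*K(j) = 2110*((4/7)*14*(3 + I*√3)) = 2110*(24 + 8*I*√3) = 50640 + 16880*I*√3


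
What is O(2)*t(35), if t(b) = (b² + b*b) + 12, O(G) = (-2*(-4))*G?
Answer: 39392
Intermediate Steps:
O(G) = 8*G
t(b) = 12 + 2*b² (t(b) = (b² + b²) + 12 = 2*b² + 12 = 12 + 2*b²)
O(2)*t(35) = (8*2)*(12 + 2*35²) = 16*(12 + 2*1225) = 16*(12 + 2450) = 16*2462 = 39392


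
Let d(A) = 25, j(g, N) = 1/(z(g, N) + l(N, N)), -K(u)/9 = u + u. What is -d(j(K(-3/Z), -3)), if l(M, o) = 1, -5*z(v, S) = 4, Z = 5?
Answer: -25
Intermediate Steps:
z(v, S) = -⅘ (z(v, S) = -⅕*4 = -⅘)
K(u) = -18*u (K(u) = -9*(u + u) = -18*u)
j(g, N) = 5 (j(g, N) = 1/(-⅘ + 1) = 1/(⅕) = 5)
-d(j(K(-3/Z), -3)) = -1*25 = -25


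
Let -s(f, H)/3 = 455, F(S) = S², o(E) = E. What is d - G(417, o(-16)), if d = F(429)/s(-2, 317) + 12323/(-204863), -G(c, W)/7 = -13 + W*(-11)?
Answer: 7214024103/7170205 ≈ 1006.1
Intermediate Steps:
G(c, W) = 91 + 77*W (G(c, W) = -7*(-13 + W*(-11)) = -7*(-13 - 11*W) = 91 + 77*W)
s(f, H) = -1365 (s(f, H) = -3*455 = -1365)
d = -967179802/7170205 (d = 429²/(-1365) + 12323/(-204863) = 184041*(-1/1365) + 12323*(-1/204863) = -4719/35 - 12323/204863 = -967179802/7170205 ≈ -134.89)
d - G(417, o(-16)) = -967179802/7170205 - (91 + 77*(-16)) = -967179802/7170205 - (91 - 1232) = -967179802/7170205 - 1*(-1141) = -967179802/7170205 + 1141 = 7214024103/7170205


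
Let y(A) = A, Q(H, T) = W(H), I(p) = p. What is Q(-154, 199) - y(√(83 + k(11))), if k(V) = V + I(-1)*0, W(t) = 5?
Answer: 5 - √94 ≈ -4.6954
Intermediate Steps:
Q(H, T) = 5
k(V) = V (k(V) = V - 1*0 = V + 0 = V)
Q(-154, 199) - y(√(83 + k(11))) = 5 - √(83 + 11) = 5 - √94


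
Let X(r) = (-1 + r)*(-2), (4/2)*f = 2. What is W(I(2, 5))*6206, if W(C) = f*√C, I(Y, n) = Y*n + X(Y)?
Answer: 12412*√2 ≈ 17553.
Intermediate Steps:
f = 1 (f = (½)*2 = 1)
X(r) = 2 - 2*r
I(Y, n) = 2 - 2*Y + Y*n (I(Y, n) = Y*n + (2 - 2*Y) = 2 - 2*Y + Y*n)
W(C) = √C (W(C) = 1*√C = √C)
W(I(2, 5))*6206 = √(2 - 2*2 + 2*5)*6206 = √(2 - 4 + 10)*6206 = √8*6206 = (2*√2)*6206 = 12412*√2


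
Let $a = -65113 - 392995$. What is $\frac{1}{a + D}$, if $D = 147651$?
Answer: $- \frac{1}{310457} \approx -3.2211 \cdot 10^{-6}$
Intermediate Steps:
$a = -458108$
$\frac{1}{a + D} = \frac{1}{-458108 + 147651} = \frac{1}{-310457} = - \frac{1}{310457}$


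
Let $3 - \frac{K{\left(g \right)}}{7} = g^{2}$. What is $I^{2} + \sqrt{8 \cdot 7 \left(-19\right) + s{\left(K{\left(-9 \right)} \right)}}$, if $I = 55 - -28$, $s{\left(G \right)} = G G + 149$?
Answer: $6889 + \sqrt{297201} \approx 7434.2$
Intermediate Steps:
$K{\left(g \right)} = 21 - 7 g^{2}$
$s{\left(G \right)} = 149 + G^{2}$ ($s{\left(G \right)} = G^{2} + 149 = 149 + G^{2}$)
$I = 83$ ($I = 55 + 28 = 83$)
$I^{2} + \sqrt{8 \cdot 7 \left(-19\right) + s{\left(K{\left(-9 \right)} \right)}} = 83^{2} + \sqrt{8 \cdot 7 \left(-19\right) + \left(149 + \left(21 - 7 \left(-9\right)^{2}\right)^{2}\right)} = 6889 + \sqrt{56 \left(-19\right) + \left(149 + \left(21 - 567\right)^{2}\right)} = 6889 + \sqrt{-1064 + \left(149 + \left(21 - 567\right)^{2}\right)} = 6889 + \sqrt{-1064 + \left(149 + \left(-546\right)^{2}\right)} = 6889 + \sqrt{-1064 + \left(149 + 298116\right)} = 6889 + \sqrt{-1064 + 298265} = 6889 + \sqrt{297201}$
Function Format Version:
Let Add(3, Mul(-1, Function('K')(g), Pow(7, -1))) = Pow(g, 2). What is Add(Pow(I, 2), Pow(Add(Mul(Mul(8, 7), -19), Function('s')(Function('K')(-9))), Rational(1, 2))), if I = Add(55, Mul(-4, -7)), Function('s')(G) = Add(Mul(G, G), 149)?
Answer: Add(6889, Pow(297201, Rational(1, 2))) ≈ 7434.2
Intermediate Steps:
Function('K')(g) = Add(21, Mul(-7, Pow(g, 2)))
Function('s')(G) = Add(149, Pow(G, 2)) (Function('s')(G) = Add(Pow(G, 2), 149) = Add(149, Pow(G, 2)))
I = 83 (I = Add(55, 28) = 83)
Add(Pow(I, 2), Pow(Add(Mul(Mul(8, 7), -19), Function('s')(Function('K')(-9))), Rational(1, 2))) = Add(Pow(83, 2), Pow(Add(Mul(Mul(8, 7), -19), Add(149, Pow(Add(21, Mul(-7, Pow(-9, 2))), 2))), Rational(1, 2))) = Add(6889, Pow(Add(Mul(56, -19), Add(149, Pow(Add(21, Mul(-7, 81)), 2))), Rational(1, 2))) = Add(6889, Pow(Add(-1064, Add(149, Pow(Add(21, -567), 2))), Rational(1, 2))) = Add(6889, Pow(Add(-1064, Add(149, Pow(-546, 2))), Rational(1, 2))) = Add(6889, Pow(Add(-1064, Add(149, 298116)), Rational(1, 2))) = Add(6889, Pow(Add(-1064, 298265), Rational(1, 2))) = Add(6889, Pow(297201, Rational(1, 2)))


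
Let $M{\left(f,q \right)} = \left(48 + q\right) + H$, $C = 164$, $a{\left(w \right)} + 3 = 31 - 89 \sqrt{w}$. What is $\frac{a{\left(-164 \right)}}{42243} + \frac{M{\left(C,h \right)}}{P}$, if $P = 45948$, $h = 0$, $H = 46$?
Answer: $\frac{292077}{107832298} - \frac{178 i \sqrt{41}}{42243} \approx 0.0027086 - 0.026981 i$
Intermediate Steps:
$a{\left(w \right)} = 28 - 89 \sqrt{w}$ ($a{\left(w \right)} = -3 - \left(-31 + 89 \sqrt{w}\right) = 28 - 89 \sqrt{w}$)
$M{\left(f,q \right)} = 94 + q$ ($M{\left(f,q \right)} = \left(48 + q\right) + 46 = 94 + q$)
$\frac{a{\left(-164 \right)}}{42243} + \frac{M{\left(C,h \right)}}{P} = \frac{28 - 89 \sqrt{-164}}{42243} + \frac{94 + 0}{45948} = \left(28 - 89 \cdot 2 i \sqrt{41}\right) \frac{1}{42243} + 94 \cdot \frac{1}{45948} = \left(28 - 178 i \sqrt{41}\right) \frac{1}{42243} + \frac{47}{22974} = \left(\frac{28}{42243} - \frac{178 i \sqrt{41}}{42243}\right) + \frac{47}{22974} = \frac{292077}{107832298} - \frac{178 i \sqrt{41}}{42243}$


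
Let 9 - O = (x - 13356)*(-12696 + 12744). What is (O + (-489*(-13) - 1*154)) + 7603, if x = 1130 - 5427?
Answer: 861159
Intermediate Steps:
x = -4297
O = 847353 (O = 9 - (-4297 - 13356)*(-12696 + 12744) = 9 - (-17653)*48 = 9 - 1*(-847344) = 9 + 847344 = 847353)
(O + (-489*(-13) - 1*154)) + 7603 = (847353 + (-489*(-13) - 1*154)) + 7603 = (847353 + (6357 - 154)) + 7603 = (847353 + 6203) + 7603 = 853556 + 7603 = 861159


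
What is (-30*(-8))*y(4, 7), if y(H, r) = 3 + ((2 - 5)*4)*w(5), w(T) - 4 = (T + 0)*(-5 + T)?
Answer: -10800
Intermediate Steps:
w(T) = 4 + T*(-5 + T) (w(T) = 4 + (T + 0)*(-5 + T) = 4 + T*(-5 + T))
y(H, r) = -45 (y(H, r) = 3 + ((2 - 5)*4)*(4 + 5**2 - 5*5) = 3 + (-3*4)*(4 + 25 - 25) = 3 - 12*4 = 3 - 48 = -45)
(-30*(-8))*y(4, 7) = -30*(-8)*(-45) = 240*(-45) = -10800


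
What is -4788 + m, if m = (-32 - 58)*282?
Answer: -30168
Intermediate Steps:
m = -25380 (m = -90*282 = -25380)
-4788 + m = -4788 - 25380 = -30168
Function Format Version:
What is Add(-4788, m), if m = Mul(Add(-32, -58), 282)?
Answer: -30168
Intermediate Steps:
m = -25380 (m = Mul(-90, 282) = -25380)
Add(-4788, m) = Add(-4788, -25380) = -30168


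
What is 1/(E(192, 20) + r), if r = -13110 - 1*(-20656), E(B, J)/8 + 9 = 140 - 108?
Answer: 1/7730 ≈ 0.00012937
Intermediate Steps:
E(B, J) = 184 (E(B, J) = -72 + 8*(140 - 108) = -72 + 8*32 = -72 + 256 = 184)
r = 7546 (r = -13110 + 20656 = 7546)
1/(E(192, 20) + r) = 1/(184 + 7546) = 1/7730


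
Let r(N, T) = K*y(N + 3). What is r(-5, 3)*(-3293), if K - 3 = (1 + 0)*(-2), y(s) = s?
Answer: 6586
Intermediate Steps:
K = 1 (K = 3 + (1 + 0)*(-2) = 3 + 1*(-2) = 3 - 2 = 1)
r(N, T) = 3 + N (r(N, T) = 1*(N + 3) = 1*(3 + N) = 3 + N)
r(-5, 3)*(-3293) = (3 - 5)*(-3293) = -2*(-3293) = 6586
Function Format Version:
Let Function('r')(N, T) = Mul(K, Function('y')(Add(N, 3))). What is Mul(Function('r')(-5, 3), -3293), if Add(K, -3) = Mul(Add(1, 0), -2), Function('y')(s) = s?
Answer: 6586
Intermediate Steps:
K = 1 (K = Add(3, Mul(Add(1, 0), -2)) = Add(3, Mul(1, -2)) = Add(3, -2) = 1)
Function('r')(N, T) = Add(3, N) (Function('r')(N, T) = Mul(1, Add(N, 3)) = Mul(1, Add(3, N)) = Add(3, N))
Mul(Function('r')(-5, 3), -3293) = Mul(Add(3, -5), -3293) = Mul(-2, -3293) = 6586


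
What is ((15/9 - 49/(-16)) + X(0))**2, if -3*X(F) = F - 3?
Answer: 75625/2304 ≈ 32.823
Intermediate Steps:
X(F) = 1 - F/3 (X(F) = -(F - 3)/3 = -(-3 + F)/3 = 1 - F/3)
((15/9 - 49/(-16)) + X(0))**2 = ((15/9 - 49/(-16)) + (1 - 1/3*0))**2 = ((15*(1/9) - 49*(-1/16)) + (1 + 0))**2 = ((5/3 + 49/16) + 1)**2 = (227/48 + 1)**2 = (275/48)**2 = 75625/2304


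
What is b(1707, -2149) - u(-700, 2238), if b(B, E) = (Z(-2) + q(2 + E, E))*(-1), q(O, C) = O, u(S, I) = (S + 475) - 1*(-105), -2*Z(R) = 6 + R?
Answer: 2269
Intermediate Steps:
Z(R) = -3 - R/2 (Z(R) = -(6 + R)/2 = -3 - R/2)
u(S, I) = 580 + S (u(S, I) = (475 + S) + 105 = 580 + S)
b(B, E) = -E (b(B, E) = ((-3 - 1/2*(-2)) + (2 + E))*(-1) = ((-3 + 1) + (2 + E))*(-1) = (-2 + (2 + E))*(-1) = E*(-1) = -E)
b(1707, -2149) - u(-700, 2238) = -1*(-2149) - (580 - 700) = 2149 - 1*(-120) = 2149 + 120 = 2269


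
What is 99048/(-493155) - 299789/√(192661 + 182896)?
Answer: -33016/164385 - 42827*√375557/53651 ≈ -489.39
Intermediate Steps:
99048/(-493155) - 299789/√(192661 + 182896) = 99048*(-1/493155) - 299789*√375557/375557 = -33016/164385 - 42827*√375557/53651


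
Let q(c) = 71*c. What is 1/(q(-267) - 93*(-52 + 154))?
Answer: -1/28443 ≈ -3.5158e-5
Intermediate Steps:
1/(q(-267) - 93*(-52 + 154)) = 1/(71*(-267) - 93*(-52 + 154)) = 1/(-18957 - 93*102) = 1/(-18957 - 9486) = 1/(-28443) = -1/28443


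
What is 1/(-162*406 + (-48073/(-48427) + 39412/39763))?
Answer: -1925602801/126646927295749 ≈ -1.5204e-5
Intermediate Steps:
1/(-162*406 + (-48073/(-48427) + 39412/39763)) = 1/(-65772 + (-48073*(-1/48427) + 39412*(1/39763))) = 1/(-65772 + (48073/48427 + 39412/39763)) = 1/(-65772 + 3820131623/1925602801) = 1/(-126646927295749/1925602801) = -1925602801/126646927295749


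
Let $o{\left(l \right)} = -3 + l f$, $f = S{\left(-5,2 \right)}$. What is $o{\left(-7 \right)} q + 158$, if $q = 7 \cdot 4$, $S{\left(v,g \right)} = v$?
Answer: $1054$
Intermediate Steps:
$f = -5$
$o{\left(l \right)} = -3 - 5 l$ ($o{\left(l \right)} = -3 + l \left(-5\right) = -3 - 5 l$)
$q = 28$
$o{\left(-7 \right)} q + 158 = \left(-3 - -35\right) 28 + 158 = \left(-3 + 35\right) 28 + 158 = 32 \cdot 28 + 158 = 896 + 158 = 1054$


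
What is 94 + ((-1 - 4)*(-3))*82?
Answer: 1324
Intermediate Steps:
94 + ((-1 - 4)*(-3))*82 = 94 - 5*(-3)*82 = 94 + 15*82 = 94 + 1230 = 1324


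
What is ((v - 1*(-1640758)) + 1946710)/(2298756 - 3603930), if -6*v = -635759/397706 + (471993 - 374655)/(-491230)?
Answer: -2102598507021285619/764956419049494360 ≈ -2.7486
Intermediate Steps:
v = 175507900099/586095355140 (v = -(-635759/397706 + (471993 - 374655)/(-491230))/6 = -(-635759*1/397706 + 97338*(-1/491230))/6 = -(-635759/397706 - 48669/245615)/6 = -1/6*(-175507900099/97682559190) = 175507900099/586095355140 ≈ 0.29945)
((v - 1*(-1640758)) + 1946710)/(2298756 - 3603930) = ((175507900099/586095355140 - 1*(-1640758)) + 1946710)/(2298756 - 3603930) = ((175507900099/586095355140 + 1640758) + 1946710)/(-1305174) = (961640818216696219/586095355140 + 1946710)*(-1/1305174) = (2102598507021285619/586095355140)*(-1/1305174) = -2102598507021285619/764956419049494360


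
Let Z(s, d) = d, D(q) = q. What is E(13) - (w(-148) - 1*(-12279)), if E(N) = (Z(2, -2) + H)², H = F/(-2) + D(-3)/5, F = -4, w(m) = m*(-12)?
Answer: -351366/25 ≈ -14055.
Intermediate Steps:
w(m) = -12*m
H = 7/5 (H = -4/(-2) - 3/5 = -4*(-½) - 3*⅕ = 2 - ⅗ = 7/5 ≈ 1.4000)
E(N) = 9/25 (E(N) = (-2 + 7/5)² = (-⅗)² = 9/25)
E(13) - (w(-148) - 1*(-12279)) = 9/25 - (-12*(-148) - 1*(-12279)) = 9/25 - (1776 + 12279) = 9/25 - 1*14055 = 9/25 - 14055 = -351366/25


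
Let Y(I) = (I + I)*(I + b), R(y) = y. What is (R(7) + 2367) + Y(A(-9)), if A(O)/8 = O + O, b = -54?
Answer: 59398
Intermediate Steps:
A(O) = 16*O (A(O) = 8*(O + O) = 8*(2*O) = 16*O)
Y(I) = 2*I*(-54 + I) (Y(I) = (I + I)*(I - 54) = (2*I)*(-54 + I) = 2*I*(-54 + I))
(R(7) + 2367) + Y(A(-9)) = (7 + 2367) + 2*(16*(-9))*(-54 + 16*(-9)) = 2374 + 2*(-144)*(-54 - 144) = 2374 + 2*(-144)*(-198) = 2374 + 57024 = 59398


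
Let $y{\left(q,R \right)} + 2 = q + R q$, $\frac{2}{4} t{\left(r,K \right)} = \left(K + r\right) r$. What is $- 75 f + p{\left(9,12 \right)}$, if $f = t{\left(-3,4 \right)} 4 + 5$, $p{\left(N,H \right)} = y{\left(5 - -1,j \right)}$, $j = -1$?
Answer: $1423$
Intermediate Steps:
$t{\left(r,K \right)} = 2 r \left(K + r\right)$ ($t{\left(r,K \right)} = 2 \left(K + r\right) r = 2 r \left(K + r\right)$)
$y{\left(q,R \right)} = -2 + q + R q$ ($y{\left(q,R \right)} = -2 + \left(q + R q\right) = -2 + q + R q$)
$p{\left(N,H \right)} = -2$ ($p{\left(N,H \right)} = -2 + \left(5 - -1\right) - \left(5 - -1\right) = -2 + \left(5 + 1\right) - \left(5 + 1\right) = -2 + 6 - 6 = -2$)
$f = -19$ ($f = 2 \left(-3\right) \left(4 - 3\right) 4 + 5 = 2 \left(-3\right) 1 \cdot 4 + 5 = \left(-6\right) 4 + 5 = -24 + 5 = -19$)
$- 75 f + p{\left(9,12 \right)} = \left(-75\right) \left(-19\right) - 2 = 1425 - 2 = 1423$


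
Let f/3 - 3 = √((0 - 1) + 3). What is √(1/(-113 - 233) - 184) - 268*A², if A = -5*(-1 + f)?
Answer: -549400 - 321600*√2 + I*√22028090/346 ≈ -1.0042e+6 + 13.565*I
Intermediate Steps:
f = 9 + 3*√2 (f = 9 + 3*√((0 - 1) + 3) = 9 + 3*√(-1 + 3) = 9 + 3*√2 ≈ 13.243)
A = -40 - 15*√2 (A = -5*(-1 + (9 + 3*√2)) = -5*(8 + 3*√2) = -40 - 15*√2 ≈ -61.213)
√(1/(-113 - 233) - 184) - 268*A² = √(1/(-113 - 233) - 184) - 268*(-40 - 15*√2)² = √(1/(-346) - 184) - 268*(-40 - 15*√2)² = √(-1/346 - 184) - 268*(-40 - 15*√2)² = √(-63665/346) - 268*(-40 - 15*√2)² = I*√22028090/346 - 268*(-40 - 15*√2)² = -268*(-40 - 15*√2)² + I*√22028090/346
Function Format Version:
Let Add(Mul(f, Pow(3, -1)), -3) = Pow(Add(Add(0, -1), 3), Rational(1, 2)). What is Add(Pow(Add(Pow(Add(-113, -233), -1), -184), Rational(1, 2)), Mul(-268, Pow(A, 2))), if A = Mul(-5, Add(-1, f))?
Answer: Add(-549400, Mul(-321600, Pow(2, Rational(1, 2))), Mul(Rational(1, 346), I, Pow(22028090, Rational(1, 2)))) ≈ Add(-1.0042e+6, Mul(13.565, I))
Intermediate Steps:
f = Add(9, Mul(3, Pow(2, Rational(1, 2)))) (f = Add(9, Mul(3, Pow(Add(Add(0, -1), 3), Rational(1, 2)))) = Add(9, Mul(3, Pow(Add(-1, 3), Rational(1, 2)))) = Add(9, Mul(3, Pow(2, Rational(1, 2)))) ≈ 13.243)
A = Add(-40, Mul(-15, Pow(2, Rational(1, 2)))) (A = Mul(-5, Add(-1, Add(9, Mul(3, Pow(2, Rational(1, 2)))))) = Mul(-5, Add(8, Mul(3, Pow(2, Rational(1, 2))))) = Add(-40, Mul(-15, Pow(2, Rational(1, 2)))) ≈ -61.213)
Add(Pow(Add(Pow(Add(-113, -233), -1), -184), Rational(1, 2)), Mul(-268, Pow(A, 2))) = Add(Pow(Add(Pow(Add(-113, -233), -1), -184), Rational(1, 2)), Mul(-268, Pow(Add(-40, Mul(-15, Pow(2, Rational(1, 2)))), 2))) = Add(Pow(Add(Pow(-346, -1), -184), Rational(1, 2)), Mul(-268, Pow(Add(-40, Mul(-15, Pow(2, Rational(1, 2)))), 2))) = Add(Pow(Add(Rational(-1, 346), -184), Rational(1, 2)), Mul(-268, Pow(Add(-40, Mul(-15, Pow(2, Rational(1, 2)))), 2))) = Add(Pow(Rational(-63665, 346), Rational(1, 2)), Mul(-268, Pow(Add(-40, Mul(-15, Pow(2, Rational(1, 2)))), 2))) = Add(Mul(Rational(1, 346), I, Pow(22028090, Rational(1, 2))), Mul(-268, Pow(Add(-40, Mul(-15, Pow(2, Rational(1, 2)))), 2))) = Add(Mul(-268, Pow(Add(-40, Mul(-15, Pow(2, Rational(1, 2)))), 2)), Mul(Rational(1, 346), I, Pow(22028090, Rational(1, 2))))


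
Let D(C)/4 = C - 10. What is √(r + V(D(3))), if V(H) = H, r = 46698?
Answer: √46670 ≈ 216.03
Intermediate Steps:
D(C) = -40 + 4*C (D(C) = 4*(C - 10) = 4*(-10 + C) = -40 + 4*C)
√(r + V(D(3))) = √(46698 + (-40 + 4*3)) = √(46698 + (-40 + 12)) = √(46698 - 28) = √46670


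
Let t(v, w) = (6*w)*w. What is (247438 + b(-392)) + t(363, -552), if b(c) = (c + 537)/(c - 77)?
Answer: 973485333/469 ≈ 2.0757e+6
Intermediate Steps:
b(c) = (537 + c)/(-77 + c)
t(v, w) = 6*w**2
(247438 + b(-392)) + t(363, -552) = (247438 + (537 - 392)/(-77 - 392)) + 6*(-552)**2 = (247438 + 145/(-469)) + 6*304704 = (247438 - 1/469*145) + 1828224 = (247438 - 145/469) + 1828224 = 116048277/469 + 1828224 = 973485333/469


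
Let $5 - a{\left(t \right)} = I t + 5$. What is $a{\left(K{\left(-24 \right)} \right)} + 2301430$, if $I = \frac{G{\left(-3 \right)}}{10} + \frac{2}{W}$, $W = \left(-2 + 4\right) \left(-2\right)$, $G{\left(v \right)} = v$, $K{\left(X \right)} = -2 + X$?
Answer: $\frac{11507046}{5} \approx 2.3014 \cdot 10^{6}$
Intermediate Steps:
$W = -4$ ($W = 2 \left(-2\right) = -4$)
$I = - \frac{4}{5}$ ($I = - \frac{3}{10} + \frac{2}{-4} = \left(-3\right) \frac{1}{10} + 2 \left(- \frac{1}{4}\right) = - \frac{3}{10} - \frac{1}{2} = - \frac{4}{5} \approx -0.8$)
$a{\left(t \right)} = \frac{4 t}{5}$ ($a{\left(t \right)} = 5 - \left(- \frac{4 t}{5} + 5\right) = 5 - \left(5 - \frac{4 t}{5}\right) = 5 + \left(-5 + \frac{4 t}{5}\right) = \frac{4 t}{5}$)
$a{\left(K{\left(-24 \right)} \right)} + 2301430 = \frac{4 \left(-2 - 24\right)}{5} + 2301430 = \frac{4}{5} \left(-26\right) + 2301430 = - \frac{104}{5} + 2301430 = \frac{11507046}{5}$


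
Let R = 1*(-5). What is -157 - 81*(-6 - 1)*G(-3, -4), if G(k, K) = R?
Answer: -2992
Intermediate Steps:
R = -5
G(k, K) = -5
-157 - 81*(-6 - 1)*G(-3, -4) = -157 - 81*(-6 - 1)*(-5) = -157 - (-567)*(-5) = -157 - 81*35 = -157 - 2835 = -2992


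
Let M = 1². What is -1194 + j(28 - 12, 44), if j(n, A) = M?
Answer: -1193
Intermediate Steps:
M = 1
j(n, A) = 1
-1194 + j(28 - 12, 44) = -1194 + 1 = -1193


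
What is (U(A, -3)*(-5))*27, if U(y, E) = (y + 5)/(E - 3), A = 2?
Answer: 315/2 ≈ 157.50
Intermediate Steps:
U(y, E) = (5 + y)/(-3 + E)
(U(A, -3)*(-5))*27 = (((5 + 2)/(-3 - 3))*(-5))*27 = ((7/(-6))*(-5))*27 = (-⅙*7*(-5))*27 = -7/6*(-5)*27 = (35/6)*27 = 315/2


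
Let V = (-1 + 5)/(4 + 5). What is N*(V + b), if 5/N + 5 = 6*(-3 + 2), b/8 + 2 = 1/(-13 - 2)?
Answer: 724/99 ≈ 7.3131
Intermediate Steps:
V = 4/9 ≈ 0.44444
b = -248/15 (b = -16 + 8/(-13 - 2) = -16 + 8/(-15) = -16 + 8*(-1/15) = -16 - 8/15 = -248/15 ≈ -16.533)
N = -5/11 (N = 5/(-5 + 6*(-3 + 2)) = 5/(-5 + 6*(-1)) = 5/(-5 - 6) = 5/(-11) = 5*(-1/11) = -5/11 ≈ -0.45455)
N*(V + b) = -5*(4/9 - 248/15)/11 = -5/11*(-724/45) = 724/99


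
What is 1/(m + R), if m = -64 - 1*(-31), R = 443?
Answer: 1/410 ≈ 0.0024390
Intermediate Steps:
m = -33 (m = -64 + 31 = -33)
1/(m + R) = 1/(-33 + 443) = 1/410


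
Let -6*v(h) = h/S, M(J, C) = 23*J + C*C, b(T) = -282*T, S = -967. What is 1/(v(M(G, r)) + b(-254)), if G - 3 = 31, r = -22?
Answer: 967/69264487 ≈ 1.3961e-5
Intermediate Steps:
G = 34 (G = 3 + 31 = 34)
M(J, C) = C**2 + 23*J (M(J, C) = 23*J + C**2 = C**2 + 23*J)
v(h) = h/5802 (v(h) = -h/(6*(-967)) = -h*(-1)/(6*967) = -(-1)*h/5802 = h/5802)
1/(v(M(G, r)) + b(-254)) = 1/(((-22)**2 + 23*34)/5802 - 282*(-254)) = 1/((484 + 782)/5802 + 71628) = 1/((1/5802)*1266 + 71628) = 1/(211/967 + 71628) = 1/(69264487/967) = 967/69264487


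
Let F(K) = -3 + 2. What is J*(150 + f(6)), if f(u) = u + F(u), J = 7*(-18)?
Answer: -19530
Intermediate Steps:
J = -126
F(K) = -1
f(u) = -1 + u (f(u) = u - 1 = -1 + u)
J*(150 + f(6)) = -126*(150 + (-1 + 6)) = -126*(150 + 5) = -126*155 = -19530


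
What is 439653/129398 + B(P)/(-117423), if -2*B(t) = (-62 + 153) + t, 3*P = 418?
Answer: 77460414833/22791452031 ≈ 3.3987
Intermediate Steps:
P = 418/3 (P = (1/3)*418 = 418/3 ≈ 139.33)
B(t) = -91/2 - t/2 (B(t) = -((-62 + 153) + t)/2 = -(91 + t)/2 = -91/2 - t/2)
439653/129398 + B(P)/(-117423) = 439653/129398 + (-91/2 - 1/2*418/3)/(-117423) = 439653*(1/129398) + (-91/2 - 209/3)*(-1/117423) = 439653/129398 - 691/6*(-1/117423) = 439653/129398 + 691/704538 = 77460414833/22791452031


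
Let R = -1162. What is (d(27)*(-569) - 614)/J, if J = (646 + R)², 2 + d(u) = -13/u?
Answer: 21545/7188912 ≈ 0.0029970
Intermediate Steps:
d(u) = -2 - 13/u
J = 266256 (J = (646 - 1162)² = (-516)² = 266256)
(d(27)*(-569) - 614)/J = ((-2 - 13/27)*(-569) - 614)/266256 = ((-2 - 13*1/27)*(-569) - 614)*(1/266256) = ((-2 - 13/27)*(-569) - 614)*(1/266256) = (-67/27*(-569) - 614)*(1/266256) = (38123/27 - 614)*(1/266256) = (21545/27)*(1/266256) = 21545/7188912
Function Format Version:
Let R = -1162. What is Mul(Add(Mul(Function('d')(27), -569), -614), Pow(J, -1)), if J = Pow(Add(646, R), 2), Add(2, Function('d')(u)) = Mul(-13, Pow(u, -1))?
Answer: Rational(21545, 7188912) ≈ 0.0029970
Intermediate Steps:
Function('d')(u) = Add(-2, Mul(-13, Pow(u, -1)))
J = 266256 (J = Pow(Add(646, -1162), 2) = Pow(-516, 2) = 266256)
Mul(Add(Mul(Function('d')(27), -569), -614), Pow(J, -1)) = Mul(Add(Mul(Add(-2, Mul(-13, Pow(27, -1))), -569), -614), Pow(266256, -1)) = Mul(Add(Mul(Add(-2, Mul(-13, Rational(1, 27))), -569), -614), Rational(1, 266256)) = Mul(Add(Mul(Add(-2, Rational(-13, 27)), -569), -614), Rational(1, 266256)) = Mul(Add(Mul(Rational(-67, 27), -569), -614), Rational(1, 266256)) = Mul(Add(Rational(38123, 27), -614), Rational(1, 266256)) = Mul(Rational(21545, 27), Rational(1, 266256)) = Rational(21545, 7188912)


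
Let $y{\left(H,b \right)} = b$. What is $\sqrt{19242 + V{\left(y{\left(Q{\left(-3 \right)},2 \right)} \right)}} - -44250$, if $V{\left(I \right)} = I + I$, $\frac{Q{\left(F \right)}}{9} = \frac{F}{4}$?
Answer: $44250 + \sqrt{19246} \approx 44389.0$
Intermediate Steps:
$Q{\left(F \right)} = \frac{9 F}{4}$ ($Q{\left(F \right)} = 9 \frac{F}{4} = \frac{9 F}{4}$)
$V{\left(I \right)} = 2 I$
$\sqrt{19242 + V{\left(y{\left(Q{\left(-3 \right)},2 \right)} \right)}} - -44250 = \sqrt{19242 + 2 \cdot 2} - -44250 = \sqrt{19242 + 4} + 44250 = \sqrt{19246} + 44250 = 44250 + \sqrt{19246}$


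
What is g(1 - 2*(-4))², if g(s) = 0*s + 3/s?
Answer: ⅑ ≈ 0.11111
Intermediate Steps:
g(s) = 3/s (g(s) = 0 + 3/s = 3/s)
g(1 - 2*(-4))² = (3/(1 - 2*(-4)))² = (3/(1 + 8))² = (3/9)² = (3*(⅑))² = (⅓)² = ⅑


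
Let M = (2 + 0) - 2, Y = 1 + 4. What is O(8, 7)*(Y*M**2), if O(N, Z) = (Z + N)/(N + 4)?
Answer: 0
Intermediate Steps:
Y = 5
O(N, Z) = (N + Z)/(4 + N)
M = 0 (M = 2 - 2 = 0)
O(8, 7)*(Y*M**2) = ((8 + 7)/(4 + 8))*(5*0**2) = (15/12)*(5*0) = ((1/12)*15)*0 = (5/4)*0 = 0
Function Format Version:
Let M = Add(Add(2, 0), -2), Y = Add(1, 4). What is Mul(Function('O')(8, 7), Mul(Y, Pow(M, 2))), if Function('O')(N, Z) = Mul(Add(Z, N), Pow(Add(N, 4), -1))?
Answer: 0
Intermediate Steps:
Y = 5
Function('O')(N, Z) = Mul(Pow(Add(4, N), -1), Add(N, Z)) (Function('O')(N, Z) = Mul(Add(N, Z), Pow(Add(4, N), -1)) = Mul(Pow(Add(4, N), -1), Add(N, Z)))
M = 0 (M = Add(2, -2) = 0)
Mul(Function('O')(8, 7), Mul(Y, Pow(M, 2))) = Mul(Mul(Pow(Add(4, 8), -1), Add(8, 7)), Mul(5, Pow(0, 2))) = Mul(Mul(Pow(12, -1), 15), Mul(5, 0)) = Mul(Mul(Rational(1, 12), 15), 0) = Mul(Rational(5, 4), 0) = 0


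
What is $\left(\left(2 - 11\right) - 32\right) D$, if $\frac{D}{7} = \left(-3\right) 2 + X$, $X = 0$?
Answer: $1722$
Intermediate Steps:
$D = -42$ ($D = 7 \left(\left(-3\right) 2 + 0\right) = 7 \left(-6 + 0\right) = 7 \left(-6\right) = -42$)
$\left(\left(2 - 11\right) - 32\right) D = \left(\left(2 - 11\right) - 32\right) \left(-42\right) = \left(-9 - 32\right) \left(-42\right) = \left(-41\right) \left(-42\right) = 1722$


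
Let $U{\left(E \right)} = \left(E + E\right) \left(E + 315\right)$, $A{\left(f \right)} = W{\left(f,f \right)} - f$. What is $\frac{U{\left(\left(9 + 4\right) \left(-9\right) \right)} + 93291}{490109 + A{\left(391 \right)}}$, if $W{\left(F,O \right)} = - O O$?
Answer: $\frac{15653}{112279} \approx 0.13941$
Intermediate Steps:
$W{\left(F,O \right)} = - O^{2}$
$A{\left(f \right)} = - f - f^{2}$ ($A{\left(f \right)} = - f^{2} - f = - f - f^{2}$)
$U{\left(E \right)} = 2 E \left(315 + E\right)$
$\frac{U{\left(\left(9 + 4\right) \left(-9\right) \right)} + 93291}{490109 + A{\left(391 \right)}} = \frac{2 \left(9 + 4\right) \left(-9\right) \left(315 + \left(9 + 4\right) \left(-9\right)\right) + 93291}{490109 + 391 \left(-1 - 391\right)} = \frac{2 \cdot 13 \left(-9\right) \left(315 + 13 \left(-9\right)\right) + 93291}{490109 + 391 \left(-1 - 391\right)} = \frac{2 \left(-117\right) \left(315 - 117\right) + 93291}{490109 + 391 \left(-392\right)} = \frac{2 \left(-117\right) 198 + 93291}{490109 - 153272} = \frac{-46332 + 93291}{336837} = 46959 \cdot \frac{1}{336837} = \frac{15653}{112279}$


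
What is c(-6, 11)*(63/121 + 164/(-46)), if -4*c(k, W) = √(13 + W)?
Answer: 8473*√6/5566 ≈ 3.7288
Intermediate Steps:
c(k, W) = -√(13 + W)/4
c(-6, 11)*(63/121 + 164/(-46)) = (-√(13 + 11)/4)*(63/121 + 164/(-46)) = (-√6/2)*(63*(1/121) + 164*(-1/46)) = (-√6/2)*(63/121 - 82/23) = -√6/2*(-8473/2783) = 8473*√6/5566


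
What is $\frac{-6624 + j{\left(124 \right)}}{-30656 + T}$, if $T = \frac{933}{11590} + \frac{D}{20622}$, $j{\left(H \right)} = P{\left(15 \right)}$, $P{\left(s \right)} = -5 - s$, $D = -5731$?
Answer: $\frac{396993915780}{1831776618211} \approx 0.21673$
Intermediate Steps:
$j{\left(H \right)} = -20$ ($j{\left(H \right)} = -5 - 15 = -20$)
$T = - \frac{11795491}{59752245}$ ($T = \frac{933}{11590} - \frac{5731}{20622} = - \frac{11795491}{59752245} \approx -0.19741$)
$\frac{-6624 + j{\left(124 \right)}}{-30656 + T} = \frac{-6624 - 20}{-30656 - \frac{11795491}{59752245}} = - \frac{6644}{- \frac{1831776618211}{59752245}} = \left(-6644\right) \left(- \frac{59752245}{1831776618211}\right) = \frac{396993915780}{1831776618211}$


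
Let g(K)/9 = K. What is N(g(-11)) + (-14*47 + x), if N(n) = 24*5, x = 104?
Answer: -434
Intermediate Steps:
g(K) = 9*K
N(n) = 120
N(g(-11)) + (-14*47 + x) = 120 + (-14*47 + 104) = 120 + (-658 + 104) = 120 - 554 = -434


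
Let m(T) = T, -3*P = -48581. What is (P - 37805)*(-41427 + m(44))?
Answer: 2683025422/3 ≈ 8.9434e+8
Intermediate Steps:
P = 48581/3 (P = -⅓*(-48581) = 48581/3 ≈ 16194.)
(P - 37805)*(-41427 + m(44)) = (48581/3 - 37805)*(-41427 + 44) = -64834/3*(-41383) = 2683025422/3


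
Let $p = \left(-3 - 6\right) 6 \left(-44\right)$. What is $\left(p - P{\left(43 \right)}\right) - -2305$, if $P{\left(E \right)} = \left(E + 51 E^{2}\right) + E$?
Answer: $-89704$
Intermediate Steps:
$p = 2376$ ($p = \left(-9\right) 6 \left(-44\right) = \left(-54\right) \left(-44\right) = 2376$)
$P{\left(E \right)} = 2 E + 51 E^{2}$
$\left(p - P{\left(43 \right)}\right) - -2305 = \left(2376 - 43 \left(2 + 51 \cdot 43\right)\right) - -2305 = \left(2376 - 43 \left(2 + 2193\right)\right) + 2305 = \left(2376 - 43 \cdot 2195\right) + 2305 = \left(2376 - 94385\right) + 2305 = -92009 + 2305 = -89704$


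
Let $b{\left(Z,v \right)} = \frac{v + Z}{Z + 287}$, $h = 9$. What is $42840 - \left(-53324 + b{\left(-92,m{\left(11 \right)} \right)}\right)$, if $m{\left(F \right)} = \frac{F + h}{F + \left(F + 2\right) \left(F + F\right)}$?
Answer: $\frac{5569365364}{57915} \approx 96165.0$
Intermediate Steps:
$m{\left(F \right)} = \frac{9 + F}{F + 2 F \left(2 + F\right)}$ ($m{\left(F \right)} = \frac{F + 9}{F + \left(F + 2\right) \left(F + F\right)} = \frac{9 + F}{F + \left(2 + F\right) 2 F} = \frac{9 + F}{F + 2 F \left(2 + F\right)}$)
$b{\left(Z,v \right)} = \frac{Z + v}{287 + Z}$
$42840 - \left(-53324 + b{\left(-92,m{\left(11 \right)} \right)}\right) = 42840 - \left(-53324 + \frac{-92 + \frac{9 + 11}{11 \left(5 + 2 \cdot 11\right)}}{287 - 92}\right) = 42840 - \left(-53324 + \frac{-92 + \frac{1}{11} \frac{1}{5 + 22} \cdot 20}{195}\right) = 42840 - \left(-53324 + \frac{-92 + \frac{1}{11} \cdot \frac{1}{27} \cdot 20}{195}\right) = 42840 - \left(-53324 + \frac{-92 + \frac{20}{297}}{195}\right) = 42840 - \left(-53324 + \frac{1}{195} \left(- \frac{27304}{297}\right)\right) = 42840 - \left(-53324 - \frac{27304}{57915}\right) = 42840 - - \frac{3088286764}{57915} = 42840 + \frac{3088286764}{57915} = \frac{5569365364}{57915}$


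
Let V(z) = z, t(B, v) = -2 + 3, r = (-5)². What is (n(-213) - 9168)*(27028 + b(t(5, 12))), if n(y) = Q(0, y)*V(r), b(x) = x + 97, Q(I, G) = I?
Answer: -248691168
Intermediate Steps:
r = 25
t(B, v) = 1
b(x) = 97 + x
n(y) = 0 (n(y) = 0*25 = 0)
(n(-213) - 9168)*(27028 + b(t(5, 12))) = (0 - 9168)*(27028 + (97 + 1)) = -9168*(27028 + 98) = -9168*27126 = -248691168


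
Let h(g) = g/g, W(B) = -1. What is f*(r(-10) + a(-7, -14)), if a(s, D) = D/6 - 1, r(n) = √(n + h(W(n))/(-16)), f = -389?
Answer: 3890/3 - 389*I*√161/4 ≈ 1296.7 - 1234.0*I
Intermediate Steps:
h(g) = 1
r(n) = √(-1/16 + n) (r(n) = √(n + 1/(-16)) = √(n + 1*(-1/16)) = √(n - 1/16) = √(-1/16 + n))
a(s, D) = -1 + D/6 (a(s, D) = D*(⅙) - 1 = D/6 - 1 = -1 + D/6)
f*(r(-10) + a(-7, -14)) = -389*(√(-1 + 16*(-10))/4 + (-1 + (⅙)*(-14))) = -389*(√(-1 - 160)/4 + (-1 - 7/3)) = -389*(√(-161)/4 - 10/3) = -389*((I*√161)/4 - 10/3) = -389*(I*√161/4 - 10/3) = -389*(-10/3 + I*√161/4) = 3890/3 - 389*I*√161/4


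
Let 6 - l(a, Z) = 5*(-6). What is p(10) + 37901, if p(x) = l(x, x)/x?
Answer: 189523/5 ≈ 37905.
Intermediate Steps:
l(a, Z) = 36 (l(a, Z) = 6 - 5*(-6) = 6 - 1*(-30) = 6 + 30 = 36)
p(x) = 36/x
p(10) + 37901 = 36/10 + 37901 = 36*(⅒) + 37901 = 18/5 + 37901 = 189523/5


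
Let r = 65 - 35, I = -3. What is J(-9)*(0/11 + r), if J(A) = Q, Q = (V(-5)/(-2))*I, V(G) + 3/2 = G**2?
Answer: 2115/2 ≈ 1057.5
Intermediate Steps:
r = 30
V(G) = -3/2 + G**2
Q = 141/4 (Q = ((-3/2 + (-5)**2)/(-2))*(-3) = -(-3/2 + 25)/2*(-3) = -1/2*47/2*(-3) = -47/4*(-3) = 141/4 ≈ 35.250)
J(A) = 141/4
J(-9)*(0/11 + r) = 141*(0/11 + 30)/4 = 141*(0*(1/11) + 30)/4 = 141*(0 + 30)/4 = (141/4)*30 = 2115/2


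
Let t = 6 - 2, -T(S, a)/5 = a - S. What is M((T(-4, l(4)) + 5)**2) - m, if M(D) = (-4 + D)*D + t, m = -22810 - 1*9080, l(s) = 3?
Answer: 838294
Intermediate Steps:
T(S, a) = -5*a + 5*S (T(S, a) = -5*(a - S) = -5*a + 5*S)
m = -31890 (m = -22810 - 9080 = -31890)
t = 4
M(D) = 4 + D*(-4 + D) (M(D) = (-4 + D)*D + 4 = D*(-4 + D) + 4 = 4 + D*(-4 + D))
M((T(-4, l(4)) + 5)**2) - m = (4 + (((-5*3 + 5*(-4)) + 5)**2)**2 - 4*((-5*3 + 5*(-4)) + 5)**2) - 1*(-31890) = (4 + (((-15 - 20) + 5)**2)**2 - 4*((-15 - 20) + 5)**2) + 31890 = (4 + ((-35 + 5)**2)**2 - 4*(-35 + 5)**2) + 31890 = (4 + ((-30)**2)**2 - 4*(-30)**2) + 31890 = (4 + 900**2 - 4*900) + 31890 = (4 + 810000 - 3600) + 31890 = 806404 + 31890 = 838294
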